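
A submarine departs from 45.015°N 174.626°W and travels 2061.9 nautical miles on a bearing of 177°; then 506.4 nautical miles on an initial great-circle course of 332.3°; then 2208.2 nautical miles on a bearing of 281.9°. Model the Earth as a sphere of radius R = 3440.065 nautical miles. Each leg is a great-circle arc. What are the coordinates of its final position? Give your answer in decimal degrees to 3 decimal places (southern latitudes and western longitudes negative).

latitude 21.512°, longitude 143.952°

Apply the spherical direct solution leg by leg, carrying full precision between legs.
Leg 1: from (45.015°, -174.626°), δ = 2061.9/3440.065 = 0.599378 rad, θ = 177° → φ = 10.705°, λ = -172.904°.
Leg 2: from (10.705°, -172.904°), δ = 506.4/3440.065 = 0.147207 rad, θ = 332.3° → φ = 18.141°, λ = -177.019°.
Leg 3: from (18.141°, -177.019°), δ = 2208.2/3440.065 = 0.641906 rad, θ = 281.9° → φ = 21.512°, λ = 143.952°.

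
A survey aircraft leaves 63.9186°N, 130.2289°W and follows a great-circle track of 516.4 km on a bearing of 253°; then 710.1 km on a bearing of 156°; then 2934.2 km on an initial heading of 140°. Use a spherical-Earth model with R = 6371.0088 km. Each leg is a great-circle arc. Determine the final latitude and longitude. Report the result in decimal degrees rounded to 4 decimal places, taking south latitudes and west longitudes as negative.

latitude 33.8071°, longitude -115.0075°

Apply the spherical direct solution leg by leg, carrying full precision between legs.
Leg 1: from (63.9186°, -130.2289°), δ = 516.4/6371.0088 = 0.081055 rad, θ = 253° → φ = 62.2287°, λ = -139.7944°.
Leg 2: from (62.2287°, -139.7944°), δ = 710.1/6371.0088 = 0.111458 rad, θ = 156° → φ = 56.3025°, λ = -135.1172°.
Leg 3: from (56.3025°, -135.1172°), δ = 2934.2/6371.0088 = 0.460555 rad, θ = 140° → φ = 33.8071°, λ = -115.0075°.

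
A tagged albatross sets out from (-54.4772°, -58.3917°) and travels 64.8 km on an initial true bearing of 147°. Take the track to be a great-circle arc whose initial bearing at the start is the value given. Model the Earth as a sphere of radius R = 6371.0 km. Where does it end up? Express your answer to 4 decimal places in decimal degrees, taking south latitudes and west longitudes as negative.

latitude -54.9647°, longitude -57.8388°

The arc subtends δ = 64.8/6371 = 0.010171 rad at the centre.
With φ₁ = -54.4772° = -0.950807 rad and θ = 147° = 2.565634 rad:
sin φ₂ = sin φ₁ cos δ + cos φ₁ sin δ cos θ = (-0.813884)(0.999948) + (0.581027)(0.010171)(-0.838671) = -0.818798
φ₂ = asin(-0.818798) = -0.959315 rad = -54.9647°.
For the longitude increment, Δλ = atan2( sin θ sin δ cos φ₁, cos δ − sin φ₁ sin φ₂ ) = atan2(0.003219, 0.333541) = 0.5529°.
λ₂ = -58.3917° + 0.5529° = -57.8388°.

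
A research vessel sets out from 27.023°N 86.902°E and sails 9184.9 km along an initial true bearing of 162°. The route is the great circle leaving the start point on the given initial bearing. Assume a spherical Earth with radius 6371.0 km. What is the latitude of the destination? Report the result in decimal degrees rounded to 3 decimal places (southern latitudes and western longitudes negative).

Angular distance δ = d/R = 9184.9 / 6371 = 1.441673 rad.
Start latitude φ₁ = 0.471640 rad; initial bearing θ = 2.827433 rad.
sin φ₂ = sin φ₁ cos δ + cos φ₁ sin δ cos θ = (0.454348)(0.128765) + (0.890824)(0.991675)(-0.951057) = -0.781667
φ₂ = asin(-0.781667) = -0.897334 rad = -51.413°.
Δλ = atan2( sin θ sin δ cos φ₁ , cos δ − sin φ₁ sin φ₂ ) = atan2(0.272988, 0.483914) = 0.513624 rad = 29.428°.
Hence λ₂ = 86.902° + 29.428° = 116.330°.

latitude -51.413°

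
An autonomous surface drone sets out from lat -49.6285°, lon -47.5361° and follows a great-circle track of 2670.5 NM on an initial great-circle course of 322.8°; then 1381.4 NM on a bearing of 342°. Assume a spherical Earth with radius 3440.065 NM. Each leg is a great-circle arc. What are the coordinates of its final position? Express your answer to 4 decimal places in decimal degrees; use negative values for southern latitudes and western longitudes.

Apply the spherical direct solution leg by leg, carrying full precision between legs.
Leg 1: from (-49.6285°, -47.5361°), δ = 2670.5/3440.065 = 0.776293 rad, θ = 322.8° → φ = -10.4926°, λ = -73.0551°.
Leg 2: from (-10.4926°, -73.0551°), δ = 1381.4/3440.065 = 0.401562 rad, θ = 342° → φ = 11.4136°, λ = -80.1329°.

latitude 11.4136°, longitude -80.1329°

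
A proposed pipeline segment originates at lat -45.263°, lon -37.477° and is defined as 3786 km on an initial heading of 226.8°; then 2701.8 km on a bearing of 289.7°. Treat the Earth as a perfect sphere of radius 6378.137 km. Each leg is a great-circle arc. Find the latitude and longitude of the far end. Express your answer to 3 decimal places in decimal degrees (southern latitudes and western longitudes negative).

latitude -45.347°, longitude -123.512°

Apply the spherical direct solution leg by leg, carrying full precision between legs.
Leg 1: from (-45.263°, -37.477°), δ = 3786/6378.137 = 0.593590 rad, θ = 226.8° → φ = -59.130°, λ = -90.102°.
Leg 2: from (-59.130°, -90.102°), δ = 2701.8/6378.137 = 0.423603 rad, θ = 289.7° → φ = -45.347°, λ = -123.512°.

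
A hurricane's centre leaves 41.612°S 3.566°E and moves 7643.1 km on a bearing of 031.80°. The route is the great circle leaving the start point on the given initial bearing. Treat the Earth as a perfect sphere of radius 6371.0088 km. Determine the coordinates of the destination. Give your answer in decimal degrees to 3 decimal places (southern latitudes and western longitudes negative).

latitude 20.569°, longitude 35.202°

δ = 7643.1/6371.0088 = 1.199669 rad (68.7360°).
Start latitude φ₁ = -0.726266 rad; initial bearing θ = 0.555015 rad.
Applying the spherical law of cosines for sides, sin φ₂ = sin φ₁ cos δ + cos φ₁ sin δ cos θ = 0.351329, so φ₂ = 20.569°.
Δλ = atan2( sin θ sin δ cos φ₁ , cos δ − sin φ₁ sin φ₂ ) = atan2(0.367160, 0.595978) = 0.552148 rad = 31.636°.
Hence λ₂ = 3.566° + 31.636° = 35.202°.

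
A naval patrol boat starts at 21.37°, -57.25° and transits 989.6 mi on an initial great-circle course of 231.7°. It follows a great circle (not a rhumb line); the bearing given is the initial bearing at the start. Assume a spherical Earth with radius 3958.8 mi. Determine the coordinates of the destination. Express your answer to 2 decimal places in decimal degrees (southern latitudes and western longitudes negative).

Central angle δ = d/R = 0.249975 rad.
With φ₁ = 21.37° = 0.372977 rad and θ = 231.7° = 4.043928 rad:
Destination latitude: φ₂ = arcsin( sin φ₁ cos δ + cos φ₁ sin δ cos θ ) = arcsin(0.210284) = 12.14°.
Δλ = atan2( sin θ sin δ cos φ₁ , cos δ − sin φ₁ sin φ₂ ) = atan2(-0.180790, 0.892293) = -0.199907 rad = -11.45°.
λ₂ = λ₁ + Δλ = -68.70°.

latitude 12.14°, longitude -68.70°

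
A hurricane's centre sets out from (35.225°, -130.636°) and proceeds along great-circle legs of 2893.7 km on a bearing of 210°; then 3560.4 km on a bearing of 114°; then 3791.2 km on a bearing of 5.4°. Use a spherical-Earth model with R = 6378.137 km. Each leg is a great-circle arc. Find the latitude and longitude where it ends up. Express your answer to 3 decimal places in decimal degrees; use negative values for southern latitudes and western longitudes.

latitude 31.942°, longitude -111.065°

Apply the spherical direct solution leg by leg, carrying full precision between legs.
Leg 1: from (35.225°, -130.636°), δ = 2893.7/6378.137 = 0.453690 rad, θ = 210° → φ = 12.027°, λ = -143.584°.
Leg 2: from (12.027°, -143.584°), δ = 3560.4/6378.137 = 0.558219 rad, θ = 114° → φ = -1.947°, λ = -114.626°.
Leg 3: from (-1.947°, -114.626°), δ = 3791.2/6378.137 = 0.594406 rad, θ = 5.4° → φ = 31.942°, λ = -111.065°.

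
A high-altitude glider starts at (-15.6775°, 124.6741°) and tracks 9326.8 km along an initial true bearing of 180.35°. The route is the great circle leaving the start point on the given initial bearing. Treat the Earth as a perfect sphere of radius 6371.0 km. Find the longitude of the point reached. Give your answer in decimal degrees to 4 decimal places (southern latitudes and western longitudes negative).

The arc subtends δ = 9326.8/6371 = 1.463946 rad at the centre.
With φ₁ = -15.6775° = -0.273624 rad and θ = 180.35° = 3.147701 rad:
Applying the spherical law of cosines for sides, sin φ₂ = sin φ₁ cos δ + cos φ₁ sin δ cos θ = -0.986108, so φ₂ = -80.4384°.
For the longitude increment, Δλ = atan2( sin θ sin δ cos φ₁, cos δ − sin φ₁ sin φ₂ ) = atan2(-0.005848, -0.159821) = -177.9045°.
λ₂ = 124.6741° + -177.9045° = -53.2304°.

longitude -53.2304°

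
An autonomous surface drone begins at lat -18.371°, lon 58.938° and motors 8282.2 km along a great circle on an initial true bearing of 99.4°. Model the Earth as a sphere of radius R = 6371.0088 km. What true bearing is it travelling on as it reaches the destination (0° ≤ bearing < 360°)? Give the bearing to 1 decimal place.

final bearing 74.4°

The arc subtends δ = 8282.2/6371.0088 = 1.299983 rad at the centre.
Converting: φ₁ = -0.320634 rad, θ = 1.734857 rad.
Applying the spherical law of cosines for sides, sin φ₂ = sin φ₁ cos δ + cos φ₁ sin δ cos θ = -0.233665, so φ₂ = -13.513°.
Then Δλ = atan2(0.902168, 0.193872) = 1.359120 rad, from sin θ sin δ cos φ₁ over cos δ − sin φ₁ sin φ₂.
Hence λ₂ = 58.938° + 77.872° = 136.810°.
The forward bearing on arrival equals the back-azimuth from the destination plus 180°.
Back-azimuth from P₂ (-13.5°, 136.8°) to P₁ (-18.4°, 58.9°), with Δλ' = λ₁ − λ₂ = -77.9°: atan2( sin Δλ' cos φ₁ , cos φ₂ sin φ₁ − sin φ₂ cos φ₁ cos Δλ' ) = 254.4°.
Final bearing = (254.4° + 180°) mod 360° = 74.4°.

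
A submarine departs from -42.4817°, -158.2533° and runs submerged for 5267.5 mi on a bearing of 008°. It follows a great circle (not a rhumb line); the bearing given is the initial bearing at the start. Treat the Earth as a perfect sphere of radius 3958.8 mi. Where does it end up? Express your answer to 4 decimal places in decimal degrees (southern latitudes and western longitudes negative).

Central angle δ = d/R = 1.330580 rad.
With φ₁ = -42.4817° = -0.741446 rad and θ = 8° = 0.139626 rad:
Destination latitude: φ₂ = arcsin( sin φ₁ cos δ + cos φ₁ sin δ cos θ ) = arcsin(0.548670) = 33.2758°.
Then Δλ = atan2(0.099692, 0.608460) = 0.162400 rad, from sin θ sin δ cos φ₁ over cos δ − sin φ₁ sin φ₂.
Hence λ₂ = -158.2533° + 9.3049° = -148.9484°.

latitude 33.2758°, longitude -148.9484°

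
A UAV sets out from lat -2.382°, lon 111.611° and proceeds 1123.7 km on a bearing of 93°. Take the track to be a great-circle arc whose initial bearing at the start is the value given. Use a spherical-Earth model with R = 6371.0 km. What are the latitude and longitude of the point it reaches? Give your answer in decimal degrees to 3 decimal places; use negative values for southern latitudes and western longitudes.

Central angle δ = d/R = 0.176377 rad.
Converting: φ₁ = -0.041574 rad, θ = 1.623156 rad.
Destination latitude: φ₂ = arcsin( sin φ₁ cos δ + cos φ₁ sin δ cos θ ) = arcsin(-0.050092) = -2.871°.
For the longitude increment, Δλ = atan2( sin θ sin δ cos φ₁, cos δ − sin φ₁ sin φ₂ ) = atan2(0.175072, 0.982404) = 10.105°.
λ₂ = 111.611° + 10.105° = 121.716°.

latitude -2.871°, longitude 121.716°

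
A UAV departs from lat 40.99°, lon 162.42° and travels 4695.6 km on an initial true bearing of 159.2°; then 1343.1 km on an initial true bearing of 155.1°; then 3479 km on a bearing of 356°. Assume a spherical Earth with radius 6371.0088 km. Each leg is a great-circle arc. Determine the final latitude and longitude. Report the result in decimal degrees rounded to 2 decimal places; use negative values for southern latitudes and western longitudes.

latitude 20.92°, longitude 179.14°

Apply the spherical direct solution leg by leg, carrying full precision between legs.
Leg 1: from (40.99°, 162.42°), δ = 4695.6/6371.0088 = 0.737026 rad, θ = 159.2° → φ = 0.66°, λ = 176.23°.
Leg 2: from (0.66°, 176.23°), δ = 1343.1/6371.0088 = 0.210814 rad, θ = 155.1° → φ = -10.29°, λ = -178.63°.
Leg 3: from (-10.29°, -178.63°), δ = 3479/6371.0088 = 0.546067 rad, θ = 356° → φ = 20.92°, λ = 179.14°.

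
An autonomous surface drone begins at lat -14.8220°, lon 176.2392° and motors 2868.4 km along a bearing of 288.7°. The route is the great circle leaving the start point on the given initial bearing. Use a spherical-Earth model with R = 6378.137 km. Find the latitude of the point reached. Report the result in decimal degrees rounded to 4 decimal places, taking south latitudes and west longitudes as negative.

latitude -5.4883°

The arc subtends δ = 2868.4/6378.137 = 0.449724 rad at the centre.
With φ₁ = -14.8220° = -0.258693 rad and θ = 288.7° = 5.038766 rad:
Destination latitude: φ₂ = arcsin( sin φ₁ cos δ + cos φ₁ sin δ cos θ ) = arcsin(-0.095642) = -5.4883°.
For the longitude increment, Δλ = atan2( sin θ sin δ cos φ₁, cos δ − sin φ₁ sin φ₂ ) = atan2(-0.398067, 0.876100) = -24.4352°.
λ₂ = 176.2392° + -24.4352° = 151.8040°.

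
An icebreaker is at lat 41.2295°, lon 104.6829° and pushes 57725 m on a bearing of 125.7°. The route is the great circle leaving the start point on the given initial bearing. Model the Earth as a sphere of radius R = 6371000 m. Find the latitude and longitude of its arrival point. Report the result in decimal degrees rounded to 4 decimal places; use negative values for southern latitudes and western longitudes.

Angular distance δ = d/R = 57725 / 6371000 = 0.009061 rad.
Converting: φ₁ = 0.719591 rad, θ = 2.193879 rad.
sin φ₂ = sin φ₁ cos δ + cos φ₁ sin δ cos θ = (0.659077)(0.999959) + (0.752076)(0.009060)(-0.583541) = 0.655073
φ₂ = asin(0.655073) = 0.714280 rad = 40.9252°.
For the longitude increment, Δλ = atan2( sin θ sin δ cos φ₁, cos δ − sin φ₁ sin φ₂ ) = atan2(0.005534, 0.568215) = 0.5580°.
λ₂ = λ₁ + Δλ = 105.2409°.

latitude 40.9252°, longitude 105.2409°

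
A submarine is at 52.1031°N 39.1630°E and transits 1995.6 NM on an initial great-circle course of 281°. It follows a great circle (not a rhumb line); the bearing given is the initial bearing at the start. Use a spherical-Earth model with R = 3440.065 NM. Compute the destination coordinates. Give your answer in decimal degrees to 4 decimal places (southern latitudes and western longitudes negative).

The arc subtends δ = 1995.6/3440.065 = 0.580105 rad at the centre.
Converting: φ₁ = 0.909371 rad, θ = 4.904375 rad.
Destination latitude: φ₂ = arcsin( sin φ₁ cos δ + cos φ₁ sin δ cos θ ) = arcsin(0.724262) = 46.4075°.
For the longitude increment, Δλ = atan2( sin θ sin δ cos φ₁, cos δ − sin φ₁ sin φ₂ ) = atan2(-0.330488, 0.264877) = -51.2888°.
λ₂ = 39.1630° + -51.2888° = -12.1258°.

latitude 46.4075°, longitude -12.1258°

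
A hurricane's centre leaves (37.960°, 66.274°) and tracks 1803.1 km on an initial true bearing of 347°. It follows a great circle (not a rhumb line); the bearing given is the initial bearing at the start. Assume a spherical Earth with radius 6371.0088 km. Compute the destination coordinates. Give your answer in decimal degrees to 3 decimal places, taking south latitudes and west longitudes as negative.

latitude 53.627°, longitude 60.193°

Angular distance δ = d/R = 1803.1 / 6371.0088 = 0.283016 rad.
With φ₁ = 37.960° = 0.662527 rad and θ = 347° = 6.056293 rad:
Applying the spherical law of cosines for sides, sin φ₂ = sin φ₁ cos δ + cos φ₁ sin δ cos θ = 0.805172, so φ₂ = 53.627°.
Δλ = atan2( sin θ sin δ cos φ₁ , cos δ − sin φ₁ sin φ₂ ) = atan2(-0.049529, 0.464947) = -0.106125 rad = -6.081°.
Hence λ₂ = 66.274° + -6.081° = 60.193°.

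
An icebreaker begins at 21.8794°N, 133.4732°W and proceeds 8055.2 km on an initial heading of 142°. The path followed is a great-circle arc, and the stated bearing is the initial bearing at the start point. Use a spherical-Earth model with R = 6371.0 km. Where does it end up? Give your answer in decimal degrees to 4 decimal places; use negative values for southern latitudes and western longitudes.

Central angle δ = d/R = 1.264354 rad.
With φ₁ = 21.8794° = 0.381868 rad and θ = 142° = 2.478368 rad:
Destination latitude: φ₂ = arcsin( sin φ₁ cos δ + cos φ₁ sin δ cos θ ) = arcsin(-0.584766) = -35.7864°.
For the longitude increment, Δλ = atan2( sin θ sin δ cos φ₁, cos δ − sin φ₁ sin φ₂ ) = atan2(0.544700, 0.519584) = 46.3519°.
λ₂ = -133.4732° + 46.3519° = -87.1213°.

latitude -35.7864°, longitude -87.1213°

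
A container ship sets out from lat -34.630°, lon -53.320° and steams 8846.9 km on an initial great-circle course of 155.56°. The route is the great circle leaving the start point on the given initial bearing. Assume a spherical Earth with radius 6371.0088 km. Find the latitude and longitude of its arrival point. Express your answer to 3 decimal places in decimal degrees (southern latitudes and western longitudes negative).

The arc subtends δ = 8846.9/6371.0088 = 1.388618 rad at the centre.
Start latitude φ₁ = -0.604408 rad; initial bearing θ = 2.715034 rad.
Destination latitude: φ₂ = arcsin( sin φ₁ cos δ + cos φ₁ sin δ cos θ ) = arcsin(-0.839667) = -57.105°.
For the longitude increment, Δλ = atan2( sin θ sin δ cos φ₁, cos δ − sin φ₁ sin φ₂ ) = atan2(0.334808, -0.295990) = 131.479°.
Hence λ₂ = -53.320° + 131.479° = 78.159°.

latitude -57.105°, longitude 78.159°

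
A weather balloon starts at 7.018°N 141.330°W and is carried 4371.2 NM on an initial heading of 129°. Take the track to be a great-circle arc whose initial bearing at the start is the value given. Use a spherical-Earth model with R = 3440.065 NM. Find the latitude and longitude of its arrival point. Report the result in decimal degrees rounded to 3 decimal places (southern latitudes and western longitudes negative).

δ = 4371.2/3440.065 = 1.270674 rad (72.8042°).
With φ₁ = 7.018° = 0.122487 rad and θ = 129° = 2.251475 rad:
Destination latitude: φ₂ = arcsin( sin φ₁ cos δ + cos φ₁ sin δ cos θ ) = arcsin(-0.560564) = -34.095°.
For the longitude increment, Δλ = atan2( sin θ sin δ cos φ₁, cos δ − sin φ₁ sin φ₂ ) = atan2(0.736845, 0.364128) = 63.703°.
λ₂ = -141.330° + 63.703° = -77.627°.

latitude -34.095°, longitude -77.627°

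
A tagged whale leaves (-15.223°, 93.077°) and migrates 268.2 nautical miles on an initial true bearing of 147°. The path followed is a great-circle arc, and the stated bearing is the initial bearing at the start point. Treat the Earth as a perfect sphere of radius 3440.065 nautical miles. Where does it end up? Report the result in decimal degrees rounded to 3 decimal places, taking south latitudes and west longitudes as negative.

latitude -18.954°, longitude 95.648°

Angular distance δ = d/R = 268.2 / 3440.065 = 0.077964 rad.
With φ₁ = -15.223° = -0.265691 rad and θ = 147° = 2.565634 rad:
Destination latitude: φ₂ = arcsin( sin φ₁ cos δ + cos φ₁ sin δ cos θ ) = arcsin(-0.324807) = -18.954°.
Δλ = atan2( sin θ sin δ cos φ₁ , cos δ − sin φ₁ sin φ₂ ) = atan2(0.040931, 0.911676) = 0.044866 rad = 2.571°.
λ₂ = 93.077° + 2.571° = 95.648°.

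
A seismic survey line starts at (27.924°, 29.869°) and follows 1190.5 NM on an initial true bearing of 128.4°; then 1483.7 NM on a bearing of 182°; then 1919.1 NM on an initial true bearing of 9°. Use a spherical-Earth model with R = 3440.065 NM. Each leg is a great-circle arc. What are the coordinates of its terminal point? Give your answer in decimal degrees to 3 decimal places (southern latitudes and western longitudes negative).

latitude 21.606°, longitude 50.085°

Apply the spherical direct solution leg by leg, carrying full precision between legs.
Leg 1: from (27.924°, 29.869°), δ = 1190.5/3440.065 = 0.346069 rad, θ = 128.4° → φ = 14.736°, λ = 45.823°.
Leg 2: from (14.736°, 45.823°), δ = 1483.7/3440.065 = 0.431300 rad, θ = 182° → φ = -9.961°, λ = 44.975°.
Leg 3: from (-9.961°, 44.975°), δ = 1919.1/3440.065 = 0.557867 rad, θ = 9° → φ = 21.606°, λ = 50.085°.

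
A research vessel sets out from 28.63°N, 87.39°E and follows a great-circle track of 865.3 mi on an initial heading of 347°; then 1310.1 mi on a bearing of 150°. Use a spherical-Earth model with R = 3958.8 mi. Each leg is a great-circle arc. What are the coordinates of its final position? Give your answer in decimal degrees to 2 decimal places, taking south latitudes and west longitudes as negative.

latitude 23.87°, longitude 93.93°

Apply the spherical direct solution leg by leg, carrying full precision between legs.
Leg 1: from (28.63°, 87.39°), δ = 865.3/3958.8 = 0.218576 rad, θ = 347° → φ = 40.78°, λ = 83.70°.
Leg 2: from (40.78°, 83.70°), δ = 1310.1/3958.8 = 0.330934 rad, θ = 150° → φ = 23.87°, λ = 93.93°.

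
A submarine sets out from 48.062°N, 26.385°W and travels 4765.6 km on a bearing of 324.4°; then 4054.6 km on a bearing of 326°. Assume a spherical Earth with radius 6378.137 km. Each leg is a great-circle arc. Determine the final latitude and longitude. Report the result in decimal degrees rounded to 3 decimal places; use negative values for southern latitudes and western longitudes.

latitude 69.204°, longitude 144.200°

Apply the spherical direct solution leg by leg, carrying full precision between legs.
Leg 1: from (48.062°, -26.385°), δ = 4765.6/6378.137 = 0.747177 rad, θ = 324.4° → φ = 66.206°, λ = -105.056°.
Leg 2: from (66.206°, -105.056°), δ = 4054.6/6378.137 = 0.635703 rad, θ = 326° → φ = 69.204°, λ = 144.200°.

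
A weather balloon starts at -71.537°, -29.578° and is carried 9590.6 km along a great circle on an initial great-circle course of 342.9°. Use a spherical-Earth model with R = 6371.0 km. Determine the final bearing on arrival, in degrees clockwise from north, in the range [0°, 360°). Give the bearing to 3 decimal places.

final bearing 354.495°

δ = 9590.6/6371 = 1.505352 rad (86.2503°).
Start latitude φ₁ = -1.248556 rad; initial bearing θ = 5.984734 rad.
sin φ₂ = sin φ₁ cos δ + cos φ₁ sin δ cos θ = (-0.948528)(0.065397) + (0.316692)(0.997859)(0.955793) = 0.240013
φ₂ = asin(0.240013) = 0.242379 rad = 13.887°.
Δλ = atan2( sin θ sin δ cos φ₁ , cos δ − sin φ₁ sin φ₂ ) = atan2(-0.092921, 0.293056) = -0.307048 rad = -17.593°.
Hence λ₂ = -29.578° + -17.593° = -47.171°.
The forward bearing on arrival equals the back-azimuth from the destination plus 180°.
Back-azimuth from P₂ (13.887°, -47.171°) to P₁ (-71.537°, -29.578°), with Δλ' = λ₁ − λ₂ = 17.593°: atan2( sin Δλ' cos φ₁ , cos φ₂ sin φ₁ − sin φ₂ cos φ₁ cos Δλ' ) = 174.495°.
Final bearing = (174.495° + 180°) mod 360° = 354.495°.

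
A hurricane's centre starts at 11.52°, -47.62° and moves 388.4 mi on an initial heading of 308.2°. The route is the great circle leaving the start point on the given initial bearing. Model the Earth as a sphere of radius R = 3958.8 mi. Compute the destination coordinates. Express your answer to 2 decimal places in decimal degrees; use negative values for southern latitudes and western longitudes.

Angular distance δ = d/R = 388.4 / 3958.8 = 0.098111 rad.
With φ₁ = 11.52° = 0.201062 rad and θ = 308.2° = 5.379105 rad:
sin φ₂ = sin φ₁ cos δ + cos φ₁ sin δ cos θ = (0.199710)(0.995191) + (0.979855)(0.097953)(0.618408) = 0.258104
φ₂ = asin(0.258104) = 0.261060 rad = 14.96°.
Δλ = atan2( sin θ sin δ cos φ₁ , cos δ − sin φ₁ sin φ₂ ) = atan2(-0.075427, 0.943645) = -0.079761 rad = -4.57°.
λ₂ = λ₁ + Δλ = -52.19°.

latitude 14.96°, longitude -52.19°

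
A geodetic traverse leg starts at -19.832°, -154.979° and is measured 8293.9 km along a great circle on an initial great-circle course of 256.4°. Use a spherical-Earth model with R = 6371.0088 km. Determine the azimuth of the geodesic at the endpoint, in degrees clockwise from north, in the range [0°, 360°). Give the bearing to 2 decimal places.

Angular distance δ = d/R = 8293.9 / 6371.0088 = 1.301819 rad.
Converting: φ₁ = -0.346134 rad, θ = 4.475024 rad.
Destination latitude: φ₂ = arcsin( sin φ₁ cos δ + cos φ₁ sin δ cos θ ) = arcsin(-0.303400) = -17.662°.
For the longitude increment, Δλ = atan2( sin θ sin δ cos φ₁, cos δ − sin φ₁ sin φ₂ ) = atan2(-0.881439, 0.162813) = -79.535°.
λ₂ = -154.979° + -79.535° = -234.514°, normalized to (−180°, 180°] → 125.486°.
The forward bearing on arrival equals the back-azimuth from the destination plus 180°.
Back-azimuth from P₂ (-17.66°, 125.49°) to P₁ (-19.83°, -154.98°), with Δλ' = λ₁ − λ₂ = -280.47°: atan2( sin Δλ' cos φ₁ , cos φ₂ sin φ₁ − sin φ₂ cos φ₁ cos Δλ' ) = 106.35°.
Final bearing = (106.35° + 180°) mod 360° = 286.35°.

final bearing 286.35°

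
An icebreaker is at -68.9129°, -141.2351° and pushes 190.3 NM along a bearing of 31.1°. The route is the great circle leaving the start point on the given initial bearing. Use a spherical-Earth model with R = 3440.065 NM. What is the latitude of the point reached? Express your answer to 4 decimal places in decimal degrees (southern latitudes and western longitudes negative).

Central angle δ = d/R = 0.055319 rad.
Start latitude φ₁ = -1.202757 rad; initial bearing θ = 0.542797 rad.
Destination latitude: φ₂ = arcsin( sin φ₁ cos δ + cos φ₁ sin δ cos θ ) = arcsin(-0.914574) = -66.1453°.
Δλ = atan2( sin θ sin δ cos φ₁ , cos δ − sin φ₁ sin φ₂ ) = atan2(0.010275, 0.145141) = 0.070677 rad = 4.0495°.
λ₂ = -141.2351° + 4.0495° = -137.1856°.

latitude -66.1453°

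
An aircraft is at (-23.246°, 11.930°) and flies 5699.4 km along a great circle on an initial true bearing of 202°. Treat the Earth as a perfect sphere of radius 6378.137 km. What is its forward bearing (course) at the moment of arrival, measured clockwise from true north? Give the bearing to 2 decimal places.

δ = 5699.4/6378.137 = 0.893584 rad (51.1986°).
With φ₁ = -23.246° = -0.405719 rad and θ = 202° = 3.525565 rad:
sin φ₂ = sin φ₁ cos δ + cos φ₁ sin δ cos θ = (-0.394680)(0.626623) + (0.918819)(0.779322)(-0.927184) = -0.911231
φ₂ = asin(-0.911231) = -1.146263 rad = -65.676°.
For the longitude increment, Δλ = atan2( sin θ sin δ cos φ₁, cos δ − sin φ₁ sin φ₂ ) = atan2(-0.268239, 0.266979) = -45.135°.
Hence λ₂ = 11.930° + -45.135° = -33.205°.
The forward bearing on arrival equals the back-azimuth from the destination plus 180°.
Back-azimuth from P₂ (-65.68°, -33.20°) to P₁ (-23.25°, 11.93°), with Δλ' = λ₁ − λ₂ = 45.13°: atan2( sin Δλ' cos φ₁ , cos φ₂ sin φ₁ − sin φ₂ cos φ₁ cos Δλ' ) = 56.68°.
Final bearing = (56.68° + 180°) mod 360° = 236.68°.

final bearing 236.68°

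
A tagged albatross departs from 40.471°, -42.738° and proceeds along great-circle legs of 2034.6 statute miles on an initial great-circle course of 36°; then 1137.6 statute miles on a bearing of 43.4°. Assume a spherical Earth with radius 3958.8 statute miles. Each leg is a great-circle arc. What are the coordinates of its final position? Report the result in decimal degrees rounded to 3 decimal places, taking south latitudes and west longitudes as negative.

Apply the spherical direct solution leg by leg, carrying full precision between legs.
Leg 1: from (40.471°, -42.738°), δ = 2034.6/3958.8 = 0.513944 rad, θ = 36° → φ = 60.201°, λ = -7.184°.
Leg 2: from (60.201°, -7.184°), δ = 1137.6/3958.8 = 0.287360 rad, θ = 43.4° → φ = 69.152°, λ = 25.990°.

latitude 69.152°, longitude 25.990°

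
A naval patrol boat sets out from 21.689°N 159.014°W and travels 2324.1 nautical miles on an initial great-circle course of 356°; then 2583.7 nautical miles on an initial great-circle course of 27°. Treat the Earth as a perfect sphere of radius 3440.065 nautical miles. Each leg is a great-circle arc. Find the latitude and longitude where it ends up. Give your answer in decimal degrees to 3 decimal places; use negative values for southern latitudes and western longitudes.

Apply the spherical direct solution leg by leg, carrying full precision between legs.
Leg 1: from (21.689°, -159.014°), δ = 2324.1/3440.065 = 0.675598 rad, θ = 356° → φ = 60.234°, λ = -164.055°.
Leg 2: from (60.234°, -164.055°), δ = 2583.7/3440.065 = 0.751061 rad, θ = 27° → φ = 69.453°, λ = -46.027°.

latitude 69.453°, longitude -46.027°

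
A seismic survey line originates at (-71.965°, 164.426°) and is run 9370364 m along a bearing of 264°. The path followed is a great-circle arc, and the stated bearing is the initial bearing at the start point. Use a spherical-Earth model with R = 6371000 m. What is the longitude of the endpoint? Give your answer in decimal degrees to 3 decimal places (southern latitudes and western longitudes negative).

The arc subtends δ = 9370364/6371000 = 1.470784 rad at the centre.
Start latitude φ₁ = -1.256026 rad; initial bearing θ = 4.607669 rad.
Applying the spherical law of cosines for sides, sin φ₂ = sin φ₁ cos δ + cos φ₁ sin δ cos θ = -0.127140, so φ₂ = -7.304°.
For the longitude increment, Δλ = atan2( sin θ sin δ cos φ₁, cos δ − sin φ₁ sin φ₂ ) = atan2(-0.306363, -0.021048) = -93.930°.
λ₂ = 164.426° + -93.930° = 70.496°.

longitude 70.496°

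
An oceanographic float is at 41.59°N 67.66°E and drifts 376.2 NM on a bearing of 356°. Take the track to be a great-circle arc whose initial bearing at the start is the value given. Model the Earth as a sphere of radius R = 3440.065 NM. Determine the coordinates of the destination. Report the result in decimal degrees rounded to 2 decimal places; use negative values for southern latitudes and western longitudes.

latitude 47.84°, longitude 67.01°

The arc subtends δ = 376.2/3440.065 = 0.109358 rad at the centre.
Start latitude φ₁ = 0.725882 rad; initial bearing θ = 6.213372 rad.
Applying the spherical law of cosines for sides, sin φ₂ = sin φ₁ cos δ + cos φ₁ sin δ cos θ = 0.741259, so φ₂ = 47.84°.
Δλ = atan2( sin θ sin δ cos φ₁ , cos δ − sin φ₁ sin φ₂ ) = atan2(-0.005694, 0.501982) = -0.011343 rad = -0.65°.
Hence λ₂ = 67.66° + -0.65° = 67.01°.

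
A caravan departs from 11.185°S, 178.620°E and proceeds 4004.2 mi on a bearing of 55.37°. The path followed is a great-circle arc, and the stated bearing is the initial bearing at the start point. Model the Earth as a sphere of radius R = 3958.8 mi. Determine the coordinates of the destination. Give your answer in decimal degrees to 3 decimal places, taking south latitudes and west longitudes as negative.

latitude 21.691°, longitude -132.738°

Angular distance δ = d/R = 4004.2 / 3958.8 = 1.011468 rad.
With φ₁ = -11.185° = -0.195215 rad and θ = 55.37° = 0.966389 rad:
Applying the spherical law of cosines for sides, sin φ₂ = sin φ₁ cos δ + cos φ₁ sin δ cos θ = 0.369600, so φ₂ = 21.691°.
For the longitude increment, Δλ = atan2( sin θ sin δ cos φ₁, cos δ − sin φ₁ sin φ₂ ) = atan2(0.684201, 0.602311) = 48.642°.
λ₂ = 178.620° + 48.642° = 227.262°, normalized to (−180°, 180°] → -132.738°.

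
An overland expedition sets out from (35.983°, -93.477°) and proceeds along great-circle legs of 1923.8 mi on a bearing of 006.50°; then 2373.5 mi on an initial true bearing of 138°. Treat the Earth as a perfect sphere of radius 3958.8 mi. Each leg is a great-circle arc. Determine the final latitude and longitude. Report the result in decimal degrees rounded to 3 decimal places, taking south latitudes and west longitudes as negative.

Apply the spherical direct solution leg by leg, carrying full precision between legs.
Leg 1: from (35.983°, -93.477°), δ = 1923.8/3958.8 = 0.485955 rad, θ = 6.5° → φ = 63.512°, λ = -86.669°.
Leg 2: from (63.512°, -86.669°), δ = 2373.5/3958.8 = 0.599550 rad, θ = 138° → φ = 33.498°, λ = -59.747°.

latitude 33.498°, longitude -59.747°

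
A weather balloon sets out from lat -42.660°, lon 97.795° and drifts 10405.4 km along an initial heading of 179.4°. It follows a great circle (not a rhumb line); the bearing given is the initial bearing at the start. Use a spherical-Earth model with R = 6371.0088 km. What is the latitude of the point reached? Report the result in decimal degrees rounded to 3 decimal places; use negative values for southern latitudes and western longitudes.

latitude -43.759°

δ = 10405.4/6371.0088 = 1.633242 rad (93.5779°).
Start latitude φ₁ = -0.744557 rad; initial bearing θ = 3.131121 rad.
Destination latitude: φ₂ = arcsin( sin φ₁ cos δ + cos φ₁ sin δ cos θ ) = arcsin(-0.691626) = -43.759°.
For the longitude increment, Δλ = atan2( sin θ sin δ cos φ₁, cos δ − sin φ₁ sin φ₂ ) = atan2(0.007686, -0.531083) = 179.171°.
λ₂ = 97.795° + 179.171° = 276.966°, normalized to (−180°, 180°] → -83.034°.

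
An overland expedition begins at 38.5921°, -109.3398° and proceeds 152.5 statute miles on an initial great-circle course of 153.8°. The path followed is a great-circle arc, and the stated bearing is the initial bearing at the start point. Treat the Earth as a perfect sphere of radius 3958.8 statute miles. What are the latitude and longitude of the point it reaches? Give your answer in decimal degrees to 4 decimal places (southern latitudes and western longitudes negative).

latitude 36.6054°, longitude -108.1261°

δ = 152.5/3958.8 = 0.038522 rad (2.2071°).
With φ₁ = 38.5921° = 0.673559 rad and θ = 153.8° = 2.684316 rad:
sin φ₂ = sin φ₁ cos δ + cos φ₁ sin δ cos θ = (0.623772)(0.999258) + (0.781606)(0.038512)(-0.897258) = 0.596300
φ₂ = asin(0.596300) = 0.638884 rad = 36.6054°.
Δλ = atan2( sin θ sin δ cos φ₁ , cos δ − sin φ₁ sin φ₂ ) = atan2(0.013290, 0.627303) = 0.021183 rad = 1.2137°.
λ₂ = λ₁ + Δλ = -108.1261°.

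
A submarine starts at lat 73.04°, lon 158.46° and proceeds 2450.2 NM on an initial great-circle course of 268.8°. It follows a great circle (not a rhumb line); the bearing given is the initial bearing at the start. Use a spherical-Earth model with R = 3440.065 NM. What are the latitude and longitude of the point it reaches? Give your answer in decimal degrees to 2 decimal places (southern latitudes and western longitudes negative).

latitude 46.05°, longitude 88.15°

Central angle δ = d/R = 0.712254 rad.
Start latitude φ₁ = 1.274788 rad; initial bearing θ = 4.691445 rad.
Destination latitude: φ₂ = arcsin( sin φ₁ cos δ + cos φ₁ sin δ cos θ ) = arcsin(0.719980) = 46.05°.
Then Δλ = atan2(-0.190599, 0.068224) = -1.227063 rad, from sin θ sin δ cos φ₁ over cos δ − sin φ₁ sin φ₂.
λ₂ = 158.46° + -70.31° = 88.15°.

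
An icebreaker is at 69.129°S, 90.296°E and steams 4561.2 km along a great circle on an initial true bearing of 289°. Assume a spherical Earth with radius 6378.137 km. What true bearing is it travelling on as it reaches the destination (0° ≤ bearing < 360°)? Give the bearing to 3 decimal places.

The arc subtends δ = 4561.2/6378.137 = 0.715130 rad at the centre.
Converting: φ₁ = -1.206529 rad, θ = 5.044002 rad.
Destination latitude: φ₂ = arcsin( sin φ₁ cos δ + cos φ₁ sin δ cos θ ) = arcsin(-0.629412) = -39.007°.
Δλ = atan2( sin θ sin δ cos φ₁ , cos δ − sin φ₁ sin φ₂ ) = atan2(-0.220881, 0.166894) = -0.923731 rad = -52.926°.
λ₂ = 90.296° + -52.926° = 37.370°.
The forward bearing on arrival equals the back-azimuth from the destination plus 180°.
Back-azimuth from P₂ (-39.007°, 37.370°) to P₁ (-69.129°, 90.296°), with Δλ' = λ₁ − λ₂ = 52.926°: atan2( sin Δλ' cos φ₁ , cos φ₂ sin φ₁ − sin φ₂ cos φ₁ cos Δλ' ) = 154.311°.
Final bearing = (154.311° + 180°) mod 360° = 334.311°.

final bearing 334.311°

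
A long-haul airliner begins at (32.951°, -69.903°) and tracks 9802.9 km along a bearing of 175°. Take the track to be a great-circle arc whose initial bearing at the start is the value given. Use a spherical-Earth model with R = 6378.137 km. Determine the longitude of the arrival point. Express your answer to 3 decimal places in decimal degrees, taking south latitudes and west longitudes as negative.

Central angle δ = d/R = 1.536954 rad.
Converting: φ₁ = 0.575103 rad, θ = 3.054326 rad.
Destination latitude: φ₂ = arcsin( sin φ₁ cos δ + cos φ₁ sin δ cos θ ) = arcsin(-0.817060) = -54.792°.
Then Δλ = atan2(0.073094, 0.478253) = 0.151661 rad, from sin θ sin δ cos φ₁ over cos δ − sin φ₁ sin φ₂.
λ₂ = λ₁ + Δλ = -61.213°.

longitude -61.213°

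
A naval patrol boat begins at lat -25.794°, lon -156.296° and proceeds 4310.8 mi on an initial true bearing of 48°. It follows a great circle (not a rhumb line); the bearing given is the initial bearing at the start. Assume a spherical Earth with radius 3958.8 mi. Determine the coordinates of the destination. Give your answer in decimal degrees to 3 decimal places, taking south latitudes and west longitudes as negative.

latitude 19.402°, longitude -112.016°

δ = 4310.8/3958.8 = 1.088916 rad (62.3903°).
Converting: φ₁ = -0.450190 rad, θ = 0.837758 rad.
sin φ₂ = sin φ₁ cos δ + cos φ₁ sin δ cos θ = (-0.435137)(0.463446) + (0.900364)(0.886125)(0.669131) = 0.332193
φ₂ = asin(0.332193) = 0.338628 rad = 19.402°.
For the longitude increment, Δλ = atan2( sin θ sin δ cos φ₁, cos δ − sin φ₁ sin φ₂ ) = atan2(0.592907, 0.607996) = 44.280°.
λ₂ = -156.296° + 44.280° = -112.016°.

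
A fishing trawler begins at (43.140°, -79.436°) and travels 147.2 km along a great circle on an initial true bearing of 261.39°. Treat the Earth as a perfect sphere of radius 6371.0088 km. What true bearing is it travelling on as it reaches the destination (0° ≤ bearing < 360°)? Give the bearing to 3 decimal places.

Angular distance δ = d/R = 147.2 / 6371.0088 = 0.023105 rad.
Start latitude φ₁ = 0.752935 rad; initial bearing θ = 4.562116 rad.
sin φ₂ = sin φ₁ cos δ + cos φ₁ sin δ cos θ = (0.683783)(0.999733) + (0.729685)(0.023103)(-0.149708) = 0.681077
φ₂ = asin(0.681077) = 0.749233 rad = 42.928°.
Δλ = atan2( sin θ sin δ cos φ₁ , cos δ − sin φ₁ sin φ₂ ) = atan2(-0.016668, 0.534024) = -0.031201 rad = -1.788°.
λ₂ = λ₁ + Δλ = -81.224°.
The forward bearing on arrival equals the back-azimuth from the destination plus 180°.
Back-azimuth from P₂ (42.928°, -81.224°) to P₁ (43.140°, -79.436°), with Δλ' = λ₁ − λ₂ = 1.788°: atan2( sin Δλ' cos φ₁ , cos φ₂ sin φ₁ − sin φ₂ cos φ₁ cos Δλ' ) = 80.170°.
Final bearing = (80.170° + 180°) mod 360° = 260.170°.

final bearing 260.170°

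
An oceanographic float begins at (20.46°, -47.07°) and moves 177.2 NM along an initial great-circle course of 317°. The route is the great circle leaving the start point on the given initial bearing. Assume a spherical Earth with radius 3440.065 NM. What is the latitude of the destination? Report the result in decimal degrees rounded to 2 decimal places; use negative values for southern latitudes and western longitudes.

Central angle δ = d/R = 0.051511 rad.
Converting: φ₁ = 0.357094 rad, θ = 5.532694 rad.
Destination latitude: φ₂ = arcsin( sin φ₁ cos δ + cos φ₁ sin δ cos θ ) = arcsin(0.384370) = 22.60°.
For the longitude increment, Δλ = atan2( sin θ sin δ cos φ₁, cos δ − sin φ₁ sin φ₂ ) = atan2(-0.032899, 0.864316) = -2.18°.
Hence λ₂ = -47.07° + -2.18° = -49.25°.

latitude 22.60°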